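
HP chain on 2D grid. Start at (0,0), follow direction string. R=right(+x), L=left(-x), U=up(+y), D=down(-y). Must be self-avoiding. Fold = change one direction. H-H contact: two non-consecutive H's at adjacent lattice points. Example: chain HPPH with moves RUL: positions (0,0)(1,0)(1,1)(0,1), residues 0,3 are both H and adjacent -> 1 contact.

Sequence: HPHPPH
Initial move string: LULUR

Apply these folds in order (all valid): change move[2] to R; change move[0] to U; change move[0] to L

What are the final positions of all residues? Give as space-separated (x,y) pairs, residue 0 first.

Initial moves: LULUR
Fold: move[2]->R => LURUR (positions: [(0, 0), (-1, 0), (-1, 1), (0, 1), (0, 2), (1, 2)])
Fold: move[0]->U => UURUR (positions: [(0, 0), (0, 1), (0, 2), (1, 2), (1, 3), (2, 3)])
Fold: move[0]->L => LURUR (positions: [(0, 0), (-1, 0), (-1, 1), (0, 1), (0, 2), (1, 2)])

Answer: (0,0) (-1,0) (-1,1) (0,1) (0,2) (1,2)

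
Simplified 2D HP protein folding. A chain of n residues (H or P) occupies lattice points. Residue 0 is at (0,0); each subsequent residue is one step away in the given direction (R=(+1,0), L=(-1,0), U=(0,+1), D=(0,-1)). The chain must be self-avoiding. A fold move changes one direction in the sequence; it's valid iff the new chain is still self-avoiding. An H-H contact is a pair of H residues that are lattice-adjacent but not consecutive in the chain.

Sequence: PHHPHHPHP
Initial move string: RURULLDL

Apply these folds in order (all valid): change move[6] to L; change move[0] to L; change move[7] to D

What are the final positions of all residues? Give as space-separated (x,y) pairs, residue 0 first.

Answer: (0,0) (-1,0) (-1,1) (0,1) (0,2) (-1,2) (-2,2) (-3,2) (-3,1)

Derivation:
Initial moves: RURULLDL
Fold: move[6]->L => RURULLLL (positions: [(0, 0), (1, 0), (1, 1), (2, 1), (2, 2), (1, 2), (0, 2), (-1, 2), (-2, 2)])
Fold: move[0]->L => LURULLLL (positions: [(0, 0), (-1, 0), (-1, 1), (0, 1), (0, 2), (-1, 2), (-2, 2), (-3, 2), (-4, 2)])
Fold: move[7]->D => LURULLLD (positions: [(0, 0), (-1, 0), (-1, 1), (0, 1), (0, 2), (-1, 2), (-2, 2), (-3, 2), (-3, 1)])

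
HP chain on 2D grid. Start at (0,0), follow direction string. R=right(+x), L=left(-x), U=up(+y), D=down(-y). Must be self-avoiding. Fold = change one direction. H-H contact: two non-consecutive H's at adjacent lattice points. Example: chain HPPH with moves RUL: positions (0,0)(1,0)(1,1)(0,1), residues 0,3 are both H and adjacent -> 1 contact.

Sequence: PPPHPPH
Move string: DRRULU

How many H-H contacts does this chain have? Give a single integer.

Answer: 0

Derivation:
Positions: [(0, 0), (0, -1), (1, -1), (2, -1), (2, 0), (1, 0), (1, 1)]
No H-H contacts found.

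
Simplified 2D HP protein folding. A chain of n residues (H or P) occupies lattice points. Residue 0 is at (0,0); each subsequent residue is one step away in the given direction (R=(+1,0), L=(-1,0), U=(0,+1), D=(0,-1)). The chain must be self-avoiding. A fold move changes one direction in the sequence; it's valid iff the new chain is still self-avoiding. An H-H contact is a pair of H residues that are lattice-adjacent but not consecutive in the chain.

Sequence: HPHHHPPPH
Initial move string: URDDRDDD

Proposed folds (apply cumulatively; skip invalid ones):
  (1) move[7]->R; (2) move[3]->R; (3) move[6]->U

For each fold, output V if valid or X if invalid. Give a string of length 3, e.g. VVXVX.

Initial: URDDRDDD -> [(0, 0), (0, 1), (1, 1), (1, 0), (1, -1), (2, -1), (2, -2), (2, -3), (2, -4)]
Fold 1: move[7]->R => URDDRDDR VALID
Fold 2: move[3]->R => URDRRDDR VALID
Fold 3: move[6]->U => URDRRDUR INVALID (collision), skipped

Answer: VVX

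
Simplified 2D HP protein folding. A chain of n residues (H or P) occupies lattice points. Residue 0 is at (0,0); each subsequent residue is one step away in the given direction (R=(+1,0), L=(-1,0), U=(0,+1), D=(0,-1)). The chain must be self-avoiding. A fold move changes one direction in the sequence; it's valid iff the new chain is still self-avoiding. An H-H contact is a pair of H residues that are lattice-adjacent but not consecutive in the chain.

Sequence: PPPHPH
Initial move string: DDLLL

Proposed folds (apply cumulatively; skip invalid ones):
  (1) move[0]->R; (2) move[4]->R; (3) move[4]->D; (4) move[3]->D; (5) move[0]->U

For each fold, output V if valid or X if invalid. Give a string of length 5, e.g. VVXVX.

Initial: DDLLL -> [(0, 0), (0, -1), (0, -2), (-1, -2), (-2, -2), (-3, -2)]
Fold 1: move[0]->R => RDLLL VALID
Fold 2: move[4]->R => RDLLR INVALID (collision), skipped
Fold 3: move[4]->D => RDLLD VALID
Fold 4: move[3]->D => RDLDD VALID
Fold 5: move[0]->U => UDLDD INVALID (collision), skipped

Answer: VXVVX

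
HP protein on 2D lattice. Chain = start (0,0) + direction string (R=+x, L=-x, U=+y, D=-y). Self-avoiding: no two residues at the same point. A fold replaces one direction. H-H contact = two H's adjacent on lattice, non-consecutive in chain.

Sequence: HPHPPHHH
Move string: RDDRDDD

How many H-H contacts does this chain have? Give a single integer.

Positions: [(0, 0), (1, 0), (1, -1), (1, -2), (2, -2), (2, -3), (2, -4), (2, -5)]
No H-H contacts found.

Answer: 0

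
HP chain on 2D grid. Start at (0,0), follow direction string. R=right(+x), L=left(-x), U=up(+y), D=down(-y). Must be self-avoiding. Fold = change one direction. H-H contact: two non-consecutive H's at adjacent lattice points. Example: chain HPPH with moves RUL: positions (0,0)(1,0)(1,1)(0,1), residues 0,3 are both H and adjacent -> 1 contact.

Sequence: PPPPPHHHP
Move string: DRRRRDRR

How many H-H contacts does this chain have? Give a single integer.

Answer: 0

Derivation:
Positions: [(0, 0), (0, -1), (1, -1), (2, -1), (3, -1), (4, -1), (4, -2), (5, -2), (6, -2)]
No H-H contacts found.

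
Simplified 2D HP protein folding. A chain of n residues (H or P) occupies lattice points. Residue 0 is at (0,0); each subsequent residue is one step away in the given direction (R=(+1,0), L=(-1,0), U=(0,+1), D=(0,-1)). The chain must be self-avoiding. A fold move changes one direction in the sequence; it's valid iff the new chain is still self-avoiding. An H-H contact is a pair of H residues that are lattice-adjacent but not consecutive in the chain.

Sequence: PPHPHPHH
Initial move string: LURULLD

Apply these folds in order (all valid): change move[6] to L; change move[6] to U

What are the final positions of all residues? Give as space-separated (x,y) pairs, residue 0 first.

Initial moves: LURULLD
Fold: move[6]->L => LURULLL (positions: [(0, 0), (-1, 0), (-1, 1), (0, 1), (0, 2), (-1, 2), (-2, 2), (-3, 2)])
Fold: move[6]->U => LURULLU (positions: [(0, 0), (-1, 0), (-1, 1), (0, 1), (0, 2), (-1, 2), (-2, 2), (-2, 3)])

Answer: (0,0) (-1,0) (-1,1) (0,1) (0,2) (-1,2) (-2,2) (-2,3)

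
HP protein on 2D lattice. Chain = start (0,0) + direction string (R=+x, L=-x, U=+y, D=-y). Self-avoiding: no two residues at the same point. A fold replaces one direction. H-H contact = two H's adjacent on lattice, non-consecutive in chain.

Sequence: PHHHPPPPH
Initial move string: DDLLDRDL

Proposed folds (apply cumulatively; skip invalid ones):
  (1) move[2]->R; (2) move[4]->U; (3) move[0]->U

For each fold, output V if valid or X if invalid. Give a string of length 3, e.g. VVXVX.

Initial: DDLLDRDL -> [(0, 0), (0, -1), (0, -2), (-1, -2), (-2, -2), (-2, -3), (-1, -3), (-1, -4), (-2, -4)]
Fold 1: move[2]->R => DDRLDRDL INVALID (collision), skipped
Fold 2: move[4]->U => DDLLURDL INVALID (collision), skipped
Fold 3: move[0]->U => UDLLDRDL INVALID (collision), skipped

Answer: XXX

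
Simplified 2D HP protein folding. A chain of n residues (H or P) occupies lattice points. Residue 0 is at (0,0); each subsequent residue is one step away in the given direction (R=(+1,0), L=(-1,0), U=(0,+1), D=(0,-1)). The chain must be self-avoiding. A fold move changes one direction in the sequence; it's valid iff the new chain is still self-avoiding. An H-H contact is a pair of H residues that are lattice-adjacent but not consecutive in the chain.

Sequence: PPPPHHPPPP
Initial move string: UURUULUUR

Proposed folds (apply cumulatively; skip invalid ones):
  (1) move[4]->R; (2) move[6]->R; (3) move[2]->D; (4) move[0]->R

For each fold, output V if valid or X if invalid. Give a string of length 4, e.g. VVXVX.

Initial: UURUULUUR -> [(0, 0), (0, 1), (0, 2), (1, 2), (1, 3), (1, 4), (0, 4), (0, 5), (0, 6), (1, 6)]
Fold 1: move[4]->R => UURURLUUR INVALID (collision), skipped
Fold 2: move[6]->R => UURUULRUR INVALID (collision), skipped
Fold 3: move[2]->D => UUDUULUUR INVALID (collision), skipped
Fold 4: move[0]->R => RURUULUUR VALID

Answer: XXXV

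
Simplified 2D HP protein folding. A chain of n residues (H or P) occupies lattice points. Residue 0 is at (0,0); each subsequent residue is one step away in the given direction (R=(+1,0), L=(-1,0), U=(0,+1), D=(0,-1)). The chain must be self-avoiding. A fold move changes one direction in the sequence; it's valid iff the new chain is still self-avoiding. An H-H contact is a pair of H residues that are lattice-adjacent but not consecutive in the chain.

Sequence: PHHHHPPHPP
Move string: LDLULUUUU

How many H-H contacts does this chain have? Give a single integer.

Answer: 1

Derivation:
Positions: [(0, 0), (-1, 0), (-1, -1), (-2, -1), (-2, 0), (-3, 0), (-3, 1), (-3, 2), (-3, 3), (-3, 4)]
H-H contact: residue 1 @(-1,0) - residue 4 @(-2, 0)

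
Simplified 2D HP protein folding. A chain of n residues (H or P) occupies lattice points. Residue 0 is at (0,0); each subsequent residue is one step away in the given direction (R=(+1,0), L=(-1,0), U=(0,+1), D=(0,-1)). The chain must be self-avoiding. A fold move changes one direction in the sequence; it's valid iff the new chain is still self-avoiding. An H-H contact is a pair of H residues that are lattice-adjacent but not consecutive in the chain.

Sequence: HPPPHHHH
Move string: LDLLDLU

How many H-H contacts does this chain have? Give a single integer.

Positions: [(0, 0), (-1, 0), (-1, -1), (-2, -1), (-3, -1), (-3, -2), (-4, -2), (-4, -1)]
H-H contact: residue 4 @(-3,-1) - residue 7 @(-4, -1)

Answer: 1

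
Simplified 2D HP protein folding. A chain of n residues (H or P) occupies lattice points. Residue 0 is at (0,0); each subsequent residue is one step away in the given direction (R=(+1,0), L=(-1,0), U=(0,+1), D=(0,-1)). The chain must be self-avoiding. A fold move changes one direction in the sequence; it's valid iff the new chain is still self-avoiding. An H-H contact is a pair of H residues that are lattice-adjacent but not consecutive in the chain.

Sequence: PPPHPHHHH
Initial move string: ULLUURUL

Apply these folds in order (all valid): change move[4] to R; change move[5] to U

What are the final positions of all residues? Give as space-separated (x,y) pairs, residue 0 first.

Initial moves: ULLUURUL
Fold: move[4]->R => ULLURRUL (positions: [(0, 0), (0, 1), (-1, 1), (-2, 1), (-2, 2), (-1, 2), (0, 2), (0, 3), (-1, 3)])
Fold: move[5]->U => ULLURUUL (positions: [(0, 0), (0, 1), (-1, 1), (-2, 1), (-2, 2), (-1, 2), (-1, 3), (-1, 4), (-2, 4)])

Answer: (0,0) (0,1) (-1,1) (-2,1) (-2,2) (-1,2) (-1,3) (-1,4) (-2,4)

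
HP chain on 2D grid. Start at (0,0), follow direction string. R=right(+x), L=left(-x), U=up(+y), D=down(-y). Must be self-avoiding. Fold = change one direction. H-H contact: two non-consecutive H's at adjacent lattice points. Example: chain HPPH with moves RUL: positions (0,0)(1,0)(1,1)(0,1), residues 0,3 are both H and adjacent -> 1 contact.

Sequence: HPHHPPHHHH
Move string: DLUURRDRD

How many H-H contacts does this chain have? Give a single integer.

Positions: [(0, 0), (0, -1), (-1, -1), (-1, 0), (-1, 1), (0, 1), (1, 1), (1, 0), (2, 0), (2, -1)]
H-H contact: residue 0 @(0,0) - residue 7 @(1, 0)
H-H contact: residue 0 @(0,0) - residue 3 @(-1, 0)

Answer: 2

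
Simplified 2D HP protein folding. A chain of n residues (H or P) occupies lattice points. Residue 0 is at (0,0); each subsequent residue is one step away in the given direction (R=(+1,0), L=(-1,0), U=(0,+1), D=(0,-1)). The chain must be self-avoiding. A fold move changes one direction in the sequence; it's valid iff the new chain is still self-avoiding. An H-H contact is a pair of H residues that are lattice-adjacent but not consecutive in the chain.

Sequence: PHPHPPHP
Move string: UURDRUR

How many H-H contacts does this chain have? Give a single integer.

Answer: 1

Derivation:
Positions: [(0, 0), (0, 1), (0, 2), (1, 2), (1, 1), (2, 1), (2, 2), (3, 2)]
H-H contact: residue 3 @(1,2) - residue 6 @(2, 2)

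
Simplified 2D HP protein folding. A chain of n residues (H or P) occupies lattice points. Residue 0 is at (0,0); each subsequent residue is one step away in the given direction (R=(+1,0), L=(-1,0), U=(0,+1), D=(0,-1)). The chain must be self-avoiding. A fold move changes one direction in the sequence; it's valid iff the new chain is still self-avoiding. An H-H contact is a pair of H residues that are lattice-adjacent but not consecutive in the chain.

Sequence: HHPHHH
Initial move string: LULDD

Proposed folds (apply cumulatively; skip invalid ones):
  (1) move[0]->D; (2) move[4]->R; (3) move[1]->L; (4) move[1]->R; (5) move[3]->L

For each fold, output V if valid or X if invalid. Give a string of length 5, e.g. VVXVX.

Answer: XXVXV

Derivation:
Initial: LULDD -> [(0, 0), (-1, 0), (-1, 1), (-2, 1), (-2, 0), (-2, -1)]
Fold 1: move[0]->D => DULDD INVALID (collision), skipped
Fold 2: move[4]->R => LULDR INVALID (collision), skipped
Fold 3: move[1]->L => LLLDD VALID
Fold 4: move[1]->R => LRLDD INVALID (collision), skipped
Fold 5: move[3]->L => LLLLD VALID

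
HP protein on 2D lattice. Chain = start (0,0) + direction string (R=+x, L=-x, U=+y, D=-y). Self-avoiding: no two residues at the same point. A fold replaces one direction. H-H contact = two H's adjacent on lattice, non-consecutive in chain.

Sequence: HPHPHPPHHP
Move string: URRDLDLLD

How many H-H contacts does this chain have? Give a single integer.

Answer: 1

Derivation:
Positions: [(0, 0), (0, 1), (1, 1), (2, 1), (2, 0), (1, 0), (1, -1), (0, -1), (-1, -1), (-1, -2)]
H-H contact: residue 0 @(0,0) - residue 7 @(0, -1)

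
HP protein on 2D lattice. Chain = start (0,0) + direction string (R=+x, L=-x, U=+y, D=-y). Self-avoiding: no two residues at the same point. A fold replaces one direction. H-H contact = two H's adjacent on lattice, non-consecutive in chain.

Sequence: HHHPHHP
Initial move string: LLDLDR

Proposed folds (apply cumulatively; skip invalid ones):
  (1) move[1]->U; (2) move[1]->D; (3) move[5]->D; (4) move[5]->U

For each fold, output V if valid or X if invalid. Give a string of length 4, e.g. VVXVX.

Answer: XVVX

Derivation:
Initial: LLDLDR -> [(0, 0), (-1, 0), (-2, 0), (-2, -1), (-3, -1), (-3, -2), (-2, -2)]
Fold 1: move[1]->U => LUDLDR INVALID (collision), skipped
Fold 2: move[1]->D => LDDLDR VALID
Fold 3: move[5]->D => LDDLDD VALID
Fold 4: move[5]->U => LDDLDU INVALID (collision), skipped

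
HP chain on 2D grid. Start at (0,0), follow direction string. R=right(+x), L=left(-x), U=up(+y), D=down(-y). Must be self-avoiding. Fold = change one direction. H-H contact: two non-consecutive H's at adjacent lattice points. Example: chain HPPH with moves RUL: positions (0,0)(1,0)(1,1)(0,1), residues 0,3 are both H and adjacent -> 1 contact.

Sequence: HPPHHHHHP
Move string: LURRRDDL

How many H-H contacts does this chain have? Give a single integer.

Answer: 1

Derivation:
Positions: [(0, 0), (-1, 0), (-1, 1), (0, 1), (1, 1), (2, 1), (2, 0), (2, -1), (1, -1)]
H-H contact: residue 0 @(0,0) - residue 3 @(0, 1)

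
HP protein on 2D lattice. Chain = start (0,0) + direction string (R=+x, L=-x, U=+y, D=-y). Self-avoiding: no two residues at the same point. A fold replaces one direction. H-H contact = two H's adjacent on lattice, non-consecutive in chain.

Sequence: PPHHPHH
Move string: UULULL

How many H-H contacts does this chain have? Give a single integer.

Answer: 0

Derivation:
Positions: [(0, 0), (0, 1), (0, 2), (-1, 2), (-1, 3), (-2, 3), (-3, 3)]
No H-H contacts found.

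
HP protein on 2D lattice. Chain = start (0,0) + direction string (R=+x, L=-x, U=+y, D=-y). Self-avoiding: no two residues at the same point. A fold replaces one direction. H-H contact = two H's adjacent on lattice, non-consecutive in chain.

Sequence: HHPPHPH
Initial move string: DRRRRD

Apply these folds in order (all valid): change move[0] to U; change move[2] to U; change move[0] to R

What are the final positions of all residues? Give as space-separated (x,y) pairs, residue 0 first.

Initial moves: DRRRRD
Fold: move[0]->U => URRRRD (positions: [(0, 0), (0, 1), (1, 1), (2, 1), (3, 1), (4, 1), (4, 0)])
Fold: move[2]->U => URURRD (positions: [(0, 0), (0, 1), (1, 1), (1, 2), (2, 2), (3, 2), (3, 1)])
Fold: move[0]->R => RRURRD (positions: [(0, 0), (1, 0), (2, 0), (2, 1), (3, 1), (4, 1), (4, 0)])

Answer: (0,0) (1,0) (2,0) (2,1) (3,1) (4,1) (4,0)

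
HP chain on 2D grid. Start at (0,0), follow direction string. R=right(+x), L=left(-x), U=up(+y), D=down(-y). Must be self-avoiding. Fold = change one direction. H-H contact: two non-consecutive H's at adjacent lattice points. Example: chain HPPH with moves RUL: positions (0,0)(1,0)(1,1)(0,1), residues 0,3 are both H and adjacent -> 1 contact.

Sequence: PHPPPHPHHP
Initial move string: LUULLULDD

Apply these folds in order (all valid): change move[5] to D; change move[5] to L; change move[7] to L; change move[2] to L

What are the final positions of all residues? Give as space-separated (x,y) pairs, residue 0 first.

Answer: (0,0) (-1,0) (-1,1) (-2,1) (-3,1) (-4,1) (-5,1) (-6,1) (-7,1) (-7,0)

Derivation:
Initial moves: LUULLULDD
Fold: move[5]->D => LUULLDLDD (positions: [(0, 0), (-1, 0), (-1, 1), (-1, 2), (-2, 2), (-3, 2), (-3, 1), (-4, 1), (-4, 0), (-4, -1)])
Fold: move[5]->L => LUULLLLDD (positions: [(0, 0), (-1, 0), (-1, 1), (-1, 2), (-2, 2), (-3, 2), (-4, 2), (-5, 2), (-5, 1), (-5, 0)])
Fold: move[7]->L => LUULLLLLD (positions: [(0, 0), (-1, 0), (-1, 1), (-1, 2), (-2, 2), (-3, 2), (-4, 2), (-5, 2), (-6, 2), (-6, 1)])
Fold: move[2]->L => LULLLLLLD (positions: [(0, 0), (-1, 0), (-1, 1), (-2, 1), (-3, 1), (-4, 1), (-5, 1), (-6, 1), (-7, 1), (-7, 0)])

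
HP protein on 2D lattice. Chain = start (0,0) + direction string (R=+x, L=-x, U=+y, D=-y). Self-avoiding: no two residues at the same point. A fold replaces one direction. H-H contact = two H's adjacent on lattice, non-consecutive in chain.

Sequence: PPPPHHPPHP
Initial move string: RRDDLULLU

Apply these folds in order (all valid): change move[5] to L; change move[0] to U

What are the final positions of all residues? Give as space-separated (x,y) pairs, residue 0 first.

Initial moves: RRDDLULLU
Fold: move[5]->L => RRDDLLLLU (positions: [(0, 0), (1, 0), (2, 0), (2, -1), (2, -2), (1, -2), (0, -2), (-1, -2), (-2, -2), (-2, -1)])
Fold: move[0]->U => URDDLLLLU (positions: [(0, 0), (0, 1), (1, 1), (1, 0), (1, -1), (0, -1), (-1, -1), (-2, -1), (-3, -1), (-3, 0)])

Answer: (0,0) (0,1) (1,1) (1,0) (1,-1) (0,-1) (-1,-1) (-2,-1) (-3,-1) (-3,0)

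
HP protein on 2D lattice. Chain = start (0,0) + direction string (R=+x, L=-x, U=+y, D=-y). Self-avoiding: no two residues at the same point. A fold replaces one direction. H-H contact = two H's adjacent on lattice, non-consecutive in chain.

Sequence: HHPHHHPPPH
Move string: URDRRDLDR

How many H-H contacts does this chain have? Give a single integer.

Positions: [(0, 0), (0, 1), (1, 1), (1, 0), (2, 0), (3, 0), (3, -1), (2, -1), (2, -2), (3, -2)]
H-H contact: residue 0 @(0,0) - residue 3 @(1, 0)

Answer: 1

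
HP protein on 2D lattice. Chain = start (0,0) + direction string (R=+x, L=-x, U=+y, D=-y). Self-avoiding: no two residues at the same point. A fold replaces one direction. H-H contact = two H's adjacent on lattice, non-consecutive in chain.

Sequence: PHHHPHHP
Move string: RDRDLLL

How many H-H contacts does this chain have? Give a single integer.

Answer: 1

Derivation:
Positions: [(0, 0), (1, 0), (1, -1), (2, -1), (2, -2), (1, -2), (0, -2), (-1, -2)]
H-H contact: residue 2 @(1,-1) - residue 5 @(1, -2)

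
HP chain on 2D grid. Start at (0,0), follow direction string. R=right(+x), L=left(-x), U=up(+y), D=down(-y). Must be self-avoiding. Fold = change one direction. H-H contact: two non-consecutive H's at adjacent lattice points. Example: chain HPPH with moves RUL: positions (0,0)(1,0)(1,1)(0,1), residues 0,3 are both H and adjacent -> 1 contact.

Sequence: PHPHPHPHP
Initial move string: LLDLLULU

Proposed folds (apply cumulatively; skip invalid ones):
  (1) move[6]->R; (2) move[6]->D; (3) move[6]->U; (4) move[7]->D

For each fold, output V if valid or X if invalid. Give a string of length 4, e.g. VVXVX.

Initial: LLDLLULU -> [(0, 0), (-1, 0), (-2, 0), (-2, -1), (-3, -1), (-4, -1), (-4, 0), (-5, 0), (-5, 1)]
Fold 1: move[6]->R => LLDLLURU VALID
Fold 2: move[6]->D => LLDLLUDU INVALID (collision), skipped
Fold 3: move[6]->U => LLDLLUUU VALID
Fold 4: move[7]->D => LLDLLUUD INVALID (collision), skipped

Answer: VXVX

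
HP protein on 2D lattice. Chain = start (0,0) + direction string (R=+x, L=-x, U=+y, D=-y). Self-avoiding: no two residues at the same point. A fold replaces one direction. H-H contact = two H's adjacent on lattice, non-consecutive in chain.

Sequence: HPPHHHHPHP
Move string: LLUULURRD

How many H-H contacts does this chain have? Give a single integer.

Answer: 0

Derivation:
Positions: [(0, 0), (-1, 0), (-2, 0), (-2, 1), (-2, 2), (-3, 2), (-3, 3), (-2, 3), (-1, 3), (-1, 2)]
No H-H contacts found.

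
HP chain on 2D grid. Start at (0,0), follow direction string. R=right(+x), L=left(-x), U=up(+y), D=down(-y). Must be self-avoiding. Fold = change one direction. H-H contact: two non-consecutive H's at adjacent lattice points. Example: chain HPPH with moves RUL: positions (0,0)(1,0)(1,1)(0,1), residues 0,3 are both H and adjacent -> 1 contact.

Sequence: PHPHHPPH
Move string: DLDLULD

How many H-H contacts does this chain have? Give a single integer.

Answer: 1

Derivation:
Positions: [(0, 0), (0, -1), (-1, -1), (-1, -2), (-2, -2), (-2, -1), (-3, -1), (-3, -2)]
H-H contact: residue 4 @(-2,-2) - residue 7 @(-3, -2)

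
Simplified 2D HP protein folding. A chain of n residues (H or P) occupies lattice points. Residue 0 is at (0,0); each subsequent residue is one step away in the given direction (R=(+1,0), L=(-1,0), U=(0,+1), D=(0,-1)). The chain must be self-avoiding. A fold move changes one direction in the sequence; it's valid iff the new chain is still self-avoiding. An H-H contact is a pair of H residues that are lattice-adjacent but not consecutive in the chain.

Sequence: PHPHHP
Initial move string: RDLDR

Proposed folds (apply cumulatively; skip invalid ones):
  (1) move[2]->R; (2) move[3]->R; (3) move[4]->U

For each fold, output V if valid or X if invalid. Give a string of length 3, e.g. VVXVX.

Initial: RDLDR -> [(0, 0), (1, 0), (1, -1), (0, -1), (0, -2), (1, -2)]
Fold 1: move[2]->R => RDRDR VALID
Fold 2: move[3]->R => RDRRR VALID
Fold 3: move[4]->U => RDRRU VALID

Answer: VVV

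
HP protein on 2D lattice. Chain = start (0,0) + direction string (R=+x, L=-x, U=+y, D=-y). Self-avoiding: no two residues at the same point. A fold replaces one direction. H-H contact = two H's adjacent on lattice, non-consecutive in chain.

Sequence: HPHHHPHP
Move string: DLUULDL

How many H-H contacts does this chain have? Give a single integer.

Answer: 2

Derivation:
Positions: [(0, 0), (0, -1), (-1, -1), (-1, 0), (-1, 1), (-2, 1), (-2, 0), (-3, 0)]
H-H contact: residue 0 @(0,0) - residue 3 @(-1, 0)
H-H contact: residue 3 @(-1,0) - residue 6 @(-2, 0)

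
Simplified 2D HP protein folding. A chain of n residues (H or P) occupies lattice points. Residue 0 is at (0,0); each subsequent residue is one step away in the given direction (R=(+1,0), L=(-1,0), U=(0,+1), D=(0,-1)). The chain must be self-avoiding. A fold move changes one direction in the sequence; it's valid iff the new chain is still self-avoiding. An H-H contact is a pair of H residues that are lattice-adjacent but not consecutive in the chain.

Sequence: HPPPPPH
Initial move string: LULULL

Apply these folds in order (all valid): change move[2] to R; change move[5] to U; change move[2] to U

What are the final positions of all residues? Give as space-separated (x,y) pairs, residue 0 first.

Answer: (0,0) (-1,0) (-1,1) (-1,2) (-1,3) (-2,3) (-2,4)

Derivation:
Initial moves: LULULL
Fold: move[2]->R => LURULL (positions: [(0, 0), (-1, 0), (-1, 1), (0, 1), (0, 2), (-1, 2), (-2, 2)])
Fold: move[5]->U => LURULU (positions: [(0, 0), (-1, 0), (-1, 1), (0, 1), (0, 2), (-1, 2), (-1, 3)])
Fold: move[2]->U => LUUULU (positions: [(0, 0), (-1, 0), (-1, 1), (-1, 2), (-1, 3), (-2, 3), (-2, 4)])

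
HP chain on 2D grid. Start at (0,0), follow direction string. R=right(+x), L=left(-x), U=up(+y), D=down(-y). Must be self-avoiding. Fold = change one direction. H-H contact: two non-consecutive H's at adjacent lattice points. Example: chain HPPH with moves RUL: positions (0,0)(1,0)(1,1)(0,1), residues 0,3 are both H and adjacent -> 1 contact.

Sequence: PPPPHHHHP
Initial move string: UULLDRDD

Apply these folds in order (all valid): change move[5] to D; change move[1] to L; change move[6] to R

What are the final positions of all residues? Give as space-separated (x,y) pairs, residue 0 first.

Answer: (0,0) (0,1) (-1,1) (-2,1) (-3,1) (-3,0) (-3,-1) (-2,-1) (-2,-2)

Derivation:
Initial moves: UULLDRDD
Fold: move[5]->D => UULLDDDD (positions: [(0, 0), (0, 1), (0, 2), (-1, 2), (-2, 2), (-2, 1), (-2, 0), (-2, -1), (-2, -2)])
Fold: move[1]->L => ULLLDDDD (positions: [(0, 0), (0, 1), (-1, 1), (-2, 1), (-3, 1), (-3, 0), (-3, -1), (-3, -2), (-3, -3)])
Fold: move[6]->R => ULLLDDRD (positions: [(0, 0), (0, 1), (-1, 1), (-2, 1), (-3, 1), (-3, 0), (-3, -1), (-2, -1), (-2, -2)])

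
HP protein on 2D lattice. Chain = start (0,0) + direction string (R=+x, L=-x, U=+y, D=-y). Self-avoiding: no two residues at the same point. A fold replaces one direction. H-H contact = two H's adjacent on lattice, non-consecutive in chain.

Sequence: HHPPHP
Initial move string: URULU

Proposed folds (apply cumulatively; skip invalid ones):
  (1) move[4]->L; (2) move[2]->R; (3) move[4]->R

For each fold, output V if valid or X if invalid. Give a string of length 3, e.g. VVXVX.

Initial: URULU -> [(0, 0), (0, 1), (1, 1), (1, 2), (0, 2), (0, 3)]
Fold 1: move[4]->L => URULL VALID
Fold 2: move[2]->R => URRLL INVALID (collision), skipped
Fold 3: move[4]->R => URULR INVALID (collision), skipped

Answer: VXX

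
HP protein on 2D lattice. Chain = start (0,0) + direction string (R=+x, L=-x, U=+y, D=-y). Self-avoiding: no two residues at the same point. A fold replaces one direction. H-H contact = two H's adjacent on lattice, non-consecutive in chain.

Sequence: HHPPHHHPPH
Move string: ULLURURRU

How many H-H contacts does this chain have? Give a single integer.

Answer: 0

Derivation:
Positions: [(0, 0), (0, 1), (-1, 1), (-2, 1), (-2, 2), (-1, 2), (-1, 3), (0, 3), (1, 3), (1, 4)]
No H-H contacts found.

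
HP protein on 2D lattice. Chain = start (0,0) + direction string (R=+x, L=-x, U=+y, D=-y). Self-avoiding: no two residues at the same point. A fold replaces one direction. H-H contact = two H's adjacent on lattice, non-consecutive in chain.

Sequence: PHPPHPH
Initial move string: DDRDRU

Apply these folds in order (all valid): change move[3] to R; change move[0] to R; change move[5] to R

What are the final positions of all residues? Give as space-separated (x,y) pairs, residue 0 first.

Initial moves: DDRDRU
Fold: move[3]->R => DDRRRU (positions: [(0, 0), (0, -1), (0, -2), (1, -2), (2, -2), (3, -2), (3, -1)])
Fold: move[0]->R => RDRRRU (positions: [(0, 0), (1, 0), (1, -1), (2, -1), (3, -1), (4, -1), (4, 0)])
Fold: move[5]->R => RDRRRR (positions: [(0, 0), (1, 0), (1, -1), (2, -1), (3, -1), (4, -1), (5, -1)])

Answer: (0,0) (1,0) (1,-1) (2,-1) (3,-1) (4,-1) (5,-1)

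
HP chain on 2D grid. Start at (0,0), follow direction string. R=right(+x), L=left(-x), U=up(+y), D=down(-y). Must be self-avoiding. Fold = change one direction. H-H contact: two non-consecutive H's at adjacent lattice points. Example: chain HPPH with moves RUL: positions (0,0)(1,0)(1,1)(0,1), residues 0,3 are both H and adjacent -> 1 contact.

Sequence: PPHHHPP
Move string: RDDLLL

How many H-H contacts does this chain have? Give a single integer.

Positions: [(0, 0), (1, 0), (1, -1), (1, -2), (0, -2), (-1, -2), (-2, -2)]
No H-H contacts found.

Answer: 0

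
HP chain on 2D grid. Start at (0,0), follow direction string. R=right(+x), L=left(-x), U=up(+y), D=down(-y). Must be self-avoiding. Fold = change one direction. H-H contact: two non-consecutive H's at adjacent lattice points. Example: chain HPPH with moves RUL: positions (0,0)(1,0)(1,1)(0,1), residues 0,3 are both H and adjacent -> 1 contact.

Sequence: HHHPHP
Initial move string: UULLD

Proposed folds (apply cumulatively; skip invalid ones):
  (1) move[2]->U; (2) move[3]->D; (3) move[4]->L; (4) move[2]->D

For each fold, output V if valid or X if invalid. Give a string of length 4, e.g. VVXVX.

Initial: UULLD -> [(0, 0), (0, 1), (0, 2), (-1, 2), (-2, 2), (-2, 1)]
Fold 1: move[2]->U => UUULD VALID
Fold 2: move[3]->D => UUUDD INVALID (collision), skipped
Fold 3: move[4]->L => UUULL VALID
Fold 4: move[2]->D => UUDLL INVALID (collision), skipped

Answer: VXVX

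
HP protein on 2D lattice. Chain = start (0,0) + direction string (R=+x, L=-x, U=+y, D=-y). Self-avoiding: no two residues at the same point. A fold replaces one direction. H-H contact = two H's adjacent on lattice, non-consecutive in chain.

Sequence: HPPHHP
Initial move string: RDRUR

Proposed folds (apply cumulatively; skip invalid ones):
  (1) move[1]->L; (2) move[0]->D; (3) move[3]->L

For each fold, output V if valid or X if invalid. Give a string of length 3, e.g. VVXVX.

Initial: RDRUR -> [(0, 0), (1, 0), (1, -1), (2, -1), (2, 0), (3, 0)]
Fold 1: move[1]->L => RLRUR INVALID (collision), skipped
Fold 2: move[0]->D => DDRUR VALID
Fold 3: move[3]->L => DDRLR INVALID (collision), skipped

Answer: XVX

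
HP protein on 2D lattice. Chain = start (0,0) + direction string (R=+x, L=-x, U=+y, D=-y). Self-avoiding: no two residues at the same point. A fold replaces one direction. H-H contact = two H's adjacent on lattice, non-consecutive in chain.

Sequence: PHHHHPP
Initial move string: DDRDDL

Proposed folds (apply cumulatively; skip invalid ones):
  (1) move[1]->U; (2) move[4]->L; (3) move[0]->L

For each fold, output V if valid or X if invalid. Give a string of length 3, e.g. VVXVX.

Initial: DDRDDL -> [(0, 0), (0, -1), (0, -2), (1, -2), (1, -3), (1, -4), (0, -4)]
Fold 1: move[1]->U => DURDDL INVALID (collision), skipped
Fold 2: move[4]->L => DDRDLL VALID
Fold 3: move[0]->L => LDRDLL VALID

Answer: XVV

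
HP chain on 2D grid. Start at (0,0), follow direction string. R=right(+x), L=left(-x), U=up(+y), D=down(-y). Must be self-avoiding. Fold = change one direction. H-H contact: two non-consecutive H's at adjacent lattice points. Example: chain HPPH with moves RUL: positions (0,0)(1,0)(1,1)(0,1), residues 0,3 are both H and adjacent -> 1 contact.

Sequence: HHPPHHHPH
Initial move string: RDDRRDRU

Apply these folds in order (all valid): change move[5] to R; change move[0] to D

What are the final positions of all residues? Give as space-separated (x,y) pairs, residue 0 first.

Answer: (0,0) (0,-1) (0,-2) (0,-3) (1,-3) (2,-3) (3,-3) (4,-3) (4,-2)

Derivation:
Initial moves: RDDRRDRU
Fold: move[5]->R => RDDRRRRU (positions: [(0, 0), (1, 0), (1, -1), (1, -2), (2, -2), (3, -2), (4, -2), (5, -2), (5, -1)])
Fold: move[0]->D => DDDRRRRU (positions: [(0, 0), (0, -1), (0, -2), (0, -3), (1, -3), (2, -3), (3, -3), (4, -3), (4, -2)])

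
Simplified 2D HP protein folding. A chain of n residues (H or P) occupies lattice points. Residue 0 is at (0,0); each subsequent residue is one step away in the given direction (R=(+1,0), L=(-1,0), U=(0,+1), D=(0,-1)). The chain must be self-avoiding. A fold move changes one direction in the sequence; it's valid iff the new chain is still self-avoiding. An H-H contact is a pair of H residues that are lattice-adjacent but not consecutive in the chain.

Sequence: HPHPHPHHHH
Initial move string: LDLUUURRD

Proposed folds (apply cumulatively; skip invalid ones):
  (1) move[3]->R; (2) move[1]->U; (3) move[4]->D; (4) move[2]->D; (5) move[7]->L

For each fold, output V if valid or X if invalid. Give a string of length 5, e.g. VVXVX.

Initial: LDLUUURRD -> [(0, 0), (-1, 0), (-1, -1), (-2, -1), (-2, 0), (-2, 1), (-2, 2), (-1, 2), (0, 2), (0, 1)]
Fold 1: move[3]->R => LDLRUURRD INVALID (collision), skipped
Fold 2: move[1]->U => LULUUURRD VALID
Fold 3: move[4]->D => LULUDURRD INVALID (collision), skipped
Fold 4: move[2]->D => LUDUUURRD INVALID (collision), skipped
Fold 5: move[7]->L => LULUUURLD INVALID (collision), skipped

Answer: XVXXX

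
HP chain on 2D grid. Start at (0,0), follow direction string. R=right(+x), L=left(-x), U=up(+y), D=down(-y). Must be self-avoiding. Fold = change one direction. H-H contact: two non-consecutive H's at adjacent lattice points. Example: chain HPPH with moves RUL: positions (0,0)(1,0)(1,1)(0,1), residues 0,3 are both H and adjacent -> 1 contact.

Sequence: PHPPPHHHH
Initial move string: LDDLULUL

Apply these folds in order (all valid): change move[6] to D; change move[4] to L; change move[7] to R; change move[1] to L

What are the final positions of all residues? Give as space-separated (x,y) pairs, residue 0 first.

Initial moves: LDDLULUL
Fold: move[6]->D => LDDLULDL (positions: [(0, 0), (-1, 0), (-1, -1), (-1, -2), (-2, -2), (-2, -1), (-3, -1), (-3, -2), (-4, -2)])
Fold: move[4]->L => LDDLLLDL (positions: [(0, 0), (-1, 0), (-1, -1), (-1, -2), (-2, -2), (-3, -2), (-4, -2), (-4, -3), (-5, -3)])
Fold: move[7]->R => LDDLLLDR (positions: [(0, 0), (-1, 0), (-1, -1), (-1, -2), (-2, -2), (-3, -2), (-4, -2), (-4, -3), (-3, -3)])
Fold: move[1]->L => LLDLLLDR (positions: [(0, 0), (-1, 0), (-2, 0), (-2, -1), (-3, -1), (-4, -1), (-5, -1), (-5, -2), (-4, -2)])

Answer: (0,0) (-1,0) (-2,0) (-2,-1) (-3,-1) (-4,-1) (-5,-1) (-5,-2) (-4,-2)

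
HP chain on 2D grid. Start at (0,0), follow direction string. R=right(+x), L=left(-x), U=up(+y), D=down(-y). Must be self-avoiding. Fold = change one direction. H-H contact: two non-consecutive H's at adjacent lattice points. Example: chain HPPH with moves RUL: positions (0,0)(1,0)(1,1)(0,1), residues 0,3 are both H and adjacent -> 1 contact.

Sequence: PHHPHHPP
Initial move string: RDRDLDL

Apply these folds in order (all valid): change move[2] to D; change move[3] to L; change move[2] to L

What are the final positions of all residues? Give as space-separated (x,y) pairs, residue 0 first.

Initial moves: RDRDLDL
Fold: move[2]->D => RDDDLDL (positions: [(0, 0), (1, 0), (1, -1), (1, -2), (1, -3), (0, -3), (0, -4), (-1, -4)])
Fold: move[3]->L => RDDLLDL (positions: [(0, 0), (1, 0), (1, -1), (1, -2), (0, -2), (-1, -2), (-1, -3), (-2, -3)])
Fold: move[2]->L => RDLLLDL (positions: [(0, 0), (1, 0), (1, -1), (0, -1), (-1, -1), (-2, -1), (-2, -2), (-3, -2)])

Answer: (0,0) (1,0) (1,-1) (0,-1) (-1,-1) (-2,-1) (-2,-2) (-3,-2)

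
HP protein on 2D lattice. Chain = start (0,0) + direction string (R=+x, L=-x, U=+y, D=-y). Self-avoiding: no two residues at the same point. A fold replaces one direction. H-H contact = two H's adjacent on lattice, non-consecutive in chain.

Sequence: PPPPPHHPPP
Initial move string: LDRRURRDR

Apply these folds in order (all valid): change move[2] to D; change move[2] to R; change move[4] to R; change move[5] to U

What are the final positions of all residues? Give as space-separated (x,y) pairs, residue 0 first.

Initial moves: LDRRURRDR
Fold: move[2]->D => LDDRURRDR (positions: [(0, 0), (-1, 0), (-1, -1), (-1, -2), (0, -2), (0, -1), (1, -1), (2, -1), (2, -2), (3, -2)])
Fold: move[2]->R => LDRRURRDR (positions: [(0, 0), (-1, 0), (-1, -1), (0, -1), (1, -1), (1, 0), (2, 0), (3, 0), (3, -1), (4, -1)])
Fold: move[4]->R => LDRRRRRDR (positions: [(0, 0), (-1, 0), (-1, -1), (0, -1), (1, -1), (2, -1), (3, -1), (4, -1), (4, -2), (5, -2)])
Fold: move[5]->U => LDRRRURDR (positions: [(0, 0), (-1, 0), (-1, -1), (0, -1), (1, -1), (2, -1), (2, 0), (3, 0), (3, -1), (4, -1)])

Answer: (0,0) (-1,0) (-1,-1) (0,-1) (1,-1) (2,-1) (2,0) (3,0) (3,-1) (4,-1)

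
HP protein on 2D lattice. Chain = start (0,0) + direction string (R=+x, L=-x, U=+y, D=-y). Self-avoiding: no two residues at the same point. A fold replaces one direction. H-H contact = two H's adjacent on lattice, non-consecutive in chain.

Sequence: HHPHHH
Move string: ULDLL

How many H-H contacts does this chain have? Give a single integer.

Positions: [(0, 0), (0, 1), (-1, 1), (-1, 0), (-2, 0), (-3, 0)]
H-H contact: residue 0 @(0,0) - residue 3 @(-1, 0)

Answer: 1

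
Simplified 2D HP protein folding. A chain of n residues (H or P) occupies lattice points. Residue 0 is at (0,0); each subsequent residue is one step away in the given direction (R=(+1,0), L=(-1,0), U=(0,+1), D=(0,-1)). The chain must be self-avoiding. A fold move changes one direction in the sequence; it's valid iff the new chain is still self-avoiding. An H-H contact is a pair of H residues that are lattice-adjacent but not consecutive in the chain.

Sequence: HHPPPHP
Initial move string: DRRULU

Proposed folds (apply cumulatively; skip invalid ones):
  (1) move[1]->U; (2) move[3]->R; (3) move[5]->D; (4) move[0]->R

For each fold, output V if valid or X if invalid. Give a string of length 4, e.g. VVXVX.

Initial: DRRULU -> [(0, 0), (0, -1), (1, -1), (2, -1), (2, 0), (1, 0), (1, 1)]
Fold 1: move[1]->U => DURULU INVALID (collision), skipped
Fold 2: move[3]->R => DRRRLU INVALID (collision), skipped
Fold 3: move[5]->D => DRRULD INVALID (collision), skipped
Fold 4: move[0]->R => RRRULU VALID

Answer: XXXV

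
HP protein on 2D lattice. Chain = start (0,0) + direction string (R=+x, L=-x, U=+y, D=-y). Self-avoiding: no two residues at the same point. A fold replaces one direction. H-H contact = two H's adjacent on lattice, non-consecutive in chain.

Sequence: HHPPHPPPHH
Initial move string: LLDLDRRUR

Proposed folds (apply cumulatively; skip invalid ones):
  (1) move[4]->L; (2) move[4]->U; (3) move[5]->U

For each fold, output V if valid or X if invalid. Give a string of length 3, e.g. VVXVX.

Answer: XXX

Derivation:
Initial: LLDLDRRUR -> [(0, 0), (-1, 0), (-2, 0), (-2, -1), (-3, -1), (-3, -2), (-2, -2), (-1, -2), (-1, -1), (0, -1)]
Fold 1: move[4]->L => LLDLLRRUR INVALID (collision), skipped
Fold 2: move[4]->U => LLDLURRUR INVALID (collision), skipped
Fold 3: move[5]->U => LLDLDURUR INVALID (collision), skipped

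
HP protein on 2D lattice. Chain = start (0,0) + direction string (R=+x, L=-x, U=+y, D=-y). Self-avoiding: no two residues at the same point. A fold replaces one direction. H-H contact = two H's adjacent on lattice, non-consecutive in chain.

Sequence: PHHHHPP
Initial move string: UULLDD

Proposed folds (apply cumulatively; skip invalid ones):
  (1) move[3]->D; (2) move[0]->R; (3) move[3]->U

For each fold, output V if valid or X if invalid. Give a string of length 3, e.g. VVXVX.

Initial: UULLDD -> [(0, 0), (0, 1), (0, 2), (-1, 2), (-2, 2), (-2, 1), (-2, 0)]
Fold 1: move[3]->D => UULDDD VALID
Fold 2: move[0]->R => RULDDD INVALID (collision), skipped
Fold 3: move[3]->U => UULUDD INVALID (collision), skipped

Answer: VXX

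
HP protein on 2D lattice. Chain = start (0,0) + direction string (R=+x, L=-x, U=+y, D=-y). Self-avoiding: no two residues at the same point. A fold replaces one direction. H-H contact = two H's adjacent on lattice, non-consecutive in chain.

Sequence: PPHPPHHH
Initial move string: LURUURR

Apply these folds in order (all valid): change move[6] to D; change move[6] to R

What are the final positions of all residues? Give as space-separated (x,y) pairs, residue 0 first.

Initial moves: LURUURR
Fold: move[6]->D => LURUURD (positions: [(0, 0), (-1, 0), (-1, 1), (0, 1), (0, 2), (0, 3), (1, 3), (1, 2)])
Fold: move[6]->R => LURUURR (positions: [(0, 0), (-1, 0), (-1, 1), (0, 1), (0, 2), (0, 3), (1, 3), (2, 3)])

Answer: (0,0) (-1,0) (-1,1) (0,1) (0,2) (0,3) (1,3) (2,3)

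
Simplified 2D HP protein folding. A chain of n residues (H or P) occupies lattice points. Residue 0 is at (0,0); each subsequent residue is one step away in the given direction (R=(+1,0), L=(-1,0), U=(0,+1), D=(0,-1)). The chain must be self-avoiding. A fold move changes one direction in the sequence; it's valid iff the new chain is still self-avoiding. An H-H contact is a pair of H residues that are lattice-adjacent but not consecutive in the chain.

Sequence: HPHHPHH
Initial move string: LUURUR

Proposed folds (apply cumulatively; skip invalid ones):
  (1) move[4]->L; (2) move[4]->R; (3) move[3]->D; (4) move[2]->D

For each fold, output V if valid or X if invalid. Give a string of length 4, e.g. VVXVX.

Answer: XVXX

Derivation:
Initial: LUURUR -> [(0, 0), (-1, 0), (-1, 1), (-1, 2), (0, 2), (0, 3), (1, 3)]
Fold 1: move[4]->L => LUURLR INVALID (collision), skipped
Fold 2: move[4]->R => LUURRR VALID
Fold 3: move[3]->D => LUUDRR INVALID (collision), skipped
Fold 4: move[2]->D => LUDRRR INVALID (collision), skipped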